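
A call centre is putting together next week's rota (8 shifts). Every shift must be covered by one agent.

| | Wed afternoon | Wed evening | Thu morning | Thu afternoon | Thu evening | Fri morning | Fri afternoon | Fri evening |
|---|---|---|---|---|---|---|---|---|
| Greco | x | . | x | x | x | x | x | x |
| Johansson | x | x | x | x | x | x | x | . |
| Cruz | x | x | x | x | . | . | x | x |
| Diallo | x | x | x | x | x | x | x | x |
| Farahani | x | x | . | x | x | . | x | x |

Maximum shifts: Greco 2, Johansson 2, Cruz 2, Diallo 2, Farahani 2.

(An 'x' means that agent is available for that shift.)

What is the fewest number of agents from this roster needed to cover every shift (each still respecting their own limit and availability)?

4

8 slots to fill and no one can take more than 2, so at least ⌈8/2⌉ = 4 agents are needed.
Greco, Johansson, Cruz, and Diallo alone can cover everything: Wed afternoon→Johansson, Wed evening→Johansson, Thu morning→Cruz, Thu afternoon→Diallo, Thu evening→Greco, Fri morning→Greco, Fri afternoon→Diallo, Fri evening→Cruz.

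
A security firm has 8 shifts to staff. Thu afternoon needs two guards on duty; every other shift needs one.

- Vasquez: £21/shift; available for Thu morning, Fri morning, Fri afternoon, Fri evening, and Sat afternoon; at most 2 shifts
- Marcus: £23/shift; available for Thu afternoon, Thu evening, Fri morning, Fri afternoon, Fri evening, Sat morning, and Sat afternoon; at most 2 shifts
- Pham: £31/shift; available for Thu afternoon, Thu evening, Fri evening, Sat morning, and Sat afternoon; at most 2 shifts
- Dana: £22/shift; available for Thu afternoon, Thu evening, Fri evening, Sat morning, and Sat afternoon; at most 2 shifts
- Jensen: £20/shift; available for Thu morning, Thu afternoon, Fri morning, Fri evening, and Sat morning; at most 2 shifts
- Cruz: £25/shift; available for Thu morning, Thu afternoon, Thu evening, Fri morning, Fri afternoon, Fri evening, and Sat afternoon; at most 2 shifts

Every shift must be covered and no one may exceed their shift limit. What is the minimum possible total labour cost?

Picking the cheapest available guard for each shift independently would cost £186, but that ignores the shift limits.
An optimal schedule: Thu morning→Jensen, Thu afternoon→Marcus+Cruz, Thu evening→Dana, Fri morning→Jensen, Fri afternoon→Vasquez, Fri evening→Marcus, Sat morning→Dana, Sat afternoon→Vasquez.
Total: 20 + 23 + 25 + 22 + 20 + 21 + 23 + 22 + 21 = £197.

£197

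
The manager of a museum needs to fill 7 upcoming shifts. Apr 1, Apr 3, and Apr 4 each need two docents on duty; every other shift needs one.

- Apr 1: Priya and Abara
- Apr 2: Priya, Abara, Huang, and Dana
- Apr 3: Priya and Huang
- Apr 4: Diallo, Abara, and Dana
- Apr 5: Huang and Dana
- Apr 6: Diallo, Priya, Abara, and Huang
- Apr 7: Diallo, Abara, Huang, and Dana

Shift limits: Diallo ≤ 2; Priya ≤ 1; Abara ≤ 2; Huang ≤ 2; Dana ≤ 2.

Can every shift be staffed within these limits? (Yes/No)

No

Shifts {Apr 1, Apr 3} need 4 worker-slots in total, but the docents available for any of those shifts (Priya, Abara, and Huang) can supply at most 3 among them. So no valid schedule exists.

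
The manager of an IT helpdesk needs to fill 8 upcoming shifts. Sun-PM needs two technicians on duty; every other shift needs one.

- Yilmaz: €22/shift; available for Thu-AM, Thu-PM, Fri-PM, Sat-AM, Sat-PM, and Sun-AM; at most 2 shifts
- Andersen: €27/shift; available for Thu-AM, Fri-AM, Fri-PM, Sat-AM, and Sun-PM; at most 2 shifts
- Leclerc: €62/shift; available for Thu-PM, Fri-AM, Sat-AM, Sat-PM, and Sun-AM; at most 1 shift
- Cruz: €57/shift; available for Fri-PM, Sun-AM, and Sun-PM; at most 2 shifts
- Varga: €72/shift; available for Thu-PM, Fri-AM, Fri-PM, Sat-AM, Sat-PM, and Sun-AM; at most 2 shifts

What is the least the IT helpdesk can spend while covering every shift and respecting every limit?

Sun-PM can only be covered by Andersen and Cruz, so that assignment is forced.
Picking the cheapest available technician for each shift independently would cost €243, but that ignores the shift limits.
An optimal schedule: Thu-AM→Yilmaz, Thu-PM→Yilmaz, Fri-AM→Andersen, Fri-PM→Cruz, Sat-AM→Varga, Sat-PM→Leclerc, Sun-AM→Varga, Sun-PM→Andersen+Cruz.
Total: 22 + 22 + 27 + 57 + 72 + 62 + 72 + 27 + 57 = €418.

€418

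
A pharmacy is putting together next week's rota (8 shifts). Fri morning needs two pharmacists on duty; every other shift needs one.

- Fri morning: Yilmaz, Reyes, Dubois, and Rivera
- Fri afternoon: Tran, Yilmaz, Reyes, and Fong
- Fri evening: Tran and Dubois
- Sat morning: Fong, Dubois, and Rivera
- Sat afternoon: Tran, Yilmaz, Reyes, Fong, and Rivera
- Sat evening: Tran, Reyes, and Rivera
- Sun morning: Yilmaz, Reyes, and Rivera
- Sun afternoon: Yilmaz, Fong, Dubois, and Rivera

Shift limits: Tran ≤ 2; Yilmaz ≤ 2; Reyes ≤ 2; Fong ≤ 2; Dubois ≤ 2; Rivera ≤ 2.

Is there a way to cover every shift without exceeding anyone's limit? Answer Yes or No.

One valid schedule: Fri morning→Reyes+Dubois, Fri afternoon→Yilmaz, Fri evening→Tran, Sat morning→Fong, Sat afternoon→Reyes, Sat evening→Tran, Sun morning→Yilmaz, Sun afternoon→Fong.
Loads: Tran 2/2, Yilmaz 2/2, Reyes 2/2, Fong 2/2, Dubois 1/2, Rivera 0/2 — all within limits.

Yes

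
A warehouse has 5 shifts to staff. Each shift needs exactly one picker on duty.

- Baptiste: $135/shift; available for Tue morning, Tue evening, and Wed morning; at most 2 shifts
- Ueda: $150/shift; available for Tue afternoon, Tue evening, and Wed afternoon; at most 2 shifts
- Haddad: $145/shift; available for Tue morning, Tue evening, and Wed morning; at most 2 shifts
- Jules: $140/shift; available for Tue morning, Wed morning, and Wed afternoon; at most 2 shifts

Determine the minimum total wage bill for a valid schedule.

$700

Tue afternoon can only be covered by Ueda, so that assignment is forced.
Picking the cheapest available picker for each shift independently would cost $695, but that ignores the shift limits.
An optimal schedule: Tue morning→Baptiste, Tue afternoon→Ueda, Tue evening→Baptiste, Wed morning→Jules, Wed afternoon→Jules.
Total: 135 + 150 + 135 + 140 + 140 = $700.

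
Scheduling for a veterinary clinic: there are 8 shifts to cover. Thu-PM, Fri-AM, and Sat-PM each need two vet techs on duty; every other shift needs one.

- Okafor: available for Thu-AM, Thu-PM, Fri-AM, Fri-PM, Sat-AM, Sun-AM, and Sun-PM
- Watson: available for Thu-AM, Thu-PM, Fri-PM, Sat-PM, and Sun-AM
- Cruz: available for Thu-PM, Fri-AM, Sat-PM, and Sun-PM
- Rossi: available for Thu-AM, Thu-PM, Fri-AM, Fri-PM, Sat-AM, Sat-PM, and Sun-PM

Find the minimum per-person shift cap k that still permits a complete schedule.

With 4 vet techs and 11 worker-slots to fill, someone must work at least ⌈11/4⌉ = 3 shifts, so k ≥ 3.
k = 3 works: Thu-AM→Okafor, Thu-PM→Watson+Rossi, Fri-AM→Cruz+Rossi, Fri-PM→Watson, Sat-AM→Okafor, Sat-PM→Watson+Cruz, Sun-AM→Okafor, Sun-PM→Cruz.
Loads: Okafor 3, Watson 3, Cruz 3, Rossi 2 — all ≤ 3.

3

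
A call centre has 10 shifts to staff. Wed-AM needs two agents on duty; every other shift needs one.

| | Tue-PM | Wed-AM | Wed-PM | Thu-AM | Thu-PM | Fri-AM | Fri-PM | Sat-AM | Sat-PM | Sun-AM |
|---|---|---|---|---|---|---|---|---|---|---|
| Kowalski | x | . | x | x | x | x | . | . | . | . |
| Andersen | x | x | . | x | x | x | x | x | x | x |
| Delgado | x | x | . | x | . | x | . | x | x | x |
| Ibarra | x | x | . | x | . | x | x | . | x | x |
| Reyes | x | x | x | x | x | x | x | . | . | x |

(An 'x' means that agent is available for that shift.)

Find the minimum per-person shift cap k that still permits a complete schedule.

3

With 5 agents and 11 worker-slots to fill, someone must work at least ⌈11/5⌉ = 3 shifts, so k ≥ 3.
k = 3 works: Tue-PM→Kowalski, Wed-AM→Ibarra+Reyes, Wed-PM→Kowalski, Thu-AM→Delgado, Thu-PM→Kowalski, Fri-AM→Delgado, Fri-PM→Andersen, Sat-AM→Andersen, Sat-PM→Andersen, Sun-AM→Delgado.
Loads: Kowalski 3, Andersen 3, Delgado 3, Ibarra 1, Reyes 1 — all ≤ 3.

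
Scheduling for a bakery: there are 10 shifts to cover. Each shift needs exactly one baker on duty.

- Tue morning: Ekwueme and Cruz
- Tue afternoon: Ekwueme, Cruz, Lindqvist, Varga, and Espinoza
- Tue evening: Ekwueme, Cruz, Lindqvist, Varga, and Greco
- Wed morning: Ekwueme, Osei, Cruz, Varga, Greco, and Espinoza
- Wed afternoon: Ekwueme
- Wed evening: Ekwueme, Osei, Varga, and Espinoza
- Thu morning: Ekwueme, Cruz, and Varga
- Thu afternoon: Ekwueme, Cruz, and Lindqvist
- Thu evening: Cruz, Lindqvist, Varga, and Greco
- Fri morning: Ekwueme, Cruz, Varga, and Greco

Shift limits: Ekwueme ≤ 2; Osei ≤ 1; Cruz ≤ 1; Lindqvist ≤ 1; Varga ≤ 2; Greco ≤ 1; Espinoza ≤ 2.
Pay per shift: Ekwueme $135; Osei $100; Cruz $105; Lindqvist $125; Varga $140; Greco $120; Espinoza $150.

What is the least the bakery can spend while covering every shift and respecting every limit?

Wed afternoon can only be covered by Ekwueme, so that assignment is forced.
Picking the cheapest available baker for each shift independently would cost $1070, but that ignores the shift limits.
An optimal schedule: Tue morning→Ekwueme, Tue afternoon→Espinoza, Tue evening→Greco, Wed morning→Espinoza, Wed afternoon→Ekwueme, Wed evening→Osei, Thu morning→Cruz, Thu afternoon→Lindqvist, Thu evening→Varga, Fri morning→Varga.
Total: 135 + 150 + 120 + 150 + 135 + 100 + 105 + 125 + 140 + 140 = $1300.

$1300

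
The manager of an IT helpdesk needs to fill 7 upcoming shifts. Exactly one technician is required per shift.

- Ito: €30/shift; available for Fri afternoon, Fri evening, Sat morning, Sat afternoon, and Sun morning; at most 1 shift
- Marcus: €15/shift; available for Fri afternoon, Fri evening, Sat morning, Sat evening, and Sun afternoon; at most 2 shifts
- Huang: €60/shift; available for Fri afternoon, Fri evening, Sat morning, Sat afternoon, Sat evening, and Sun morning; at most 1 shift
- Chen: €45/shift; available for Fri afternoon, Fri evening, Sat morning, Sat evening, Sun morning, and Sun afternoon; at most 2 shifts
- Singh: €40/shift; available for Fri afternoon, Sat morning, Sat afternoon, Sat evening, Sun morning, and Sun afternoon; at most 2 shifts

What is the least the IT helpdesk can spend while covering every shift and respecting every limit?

Picking the cheapest available technician for each shift independently would cost €135, but that ignores the shift limits.
An optimal schedule: Fri afternoon→Chen, Fri evening→Marcus, Sat morning→Chen, Sat afternoon→Ito, Sat evening→Singh, Sun morning→Singh, Sun afternoon→Marcus.
Total: 45 + 15 + 45 + 30 + 40 + 40 + 15 = €230.

€230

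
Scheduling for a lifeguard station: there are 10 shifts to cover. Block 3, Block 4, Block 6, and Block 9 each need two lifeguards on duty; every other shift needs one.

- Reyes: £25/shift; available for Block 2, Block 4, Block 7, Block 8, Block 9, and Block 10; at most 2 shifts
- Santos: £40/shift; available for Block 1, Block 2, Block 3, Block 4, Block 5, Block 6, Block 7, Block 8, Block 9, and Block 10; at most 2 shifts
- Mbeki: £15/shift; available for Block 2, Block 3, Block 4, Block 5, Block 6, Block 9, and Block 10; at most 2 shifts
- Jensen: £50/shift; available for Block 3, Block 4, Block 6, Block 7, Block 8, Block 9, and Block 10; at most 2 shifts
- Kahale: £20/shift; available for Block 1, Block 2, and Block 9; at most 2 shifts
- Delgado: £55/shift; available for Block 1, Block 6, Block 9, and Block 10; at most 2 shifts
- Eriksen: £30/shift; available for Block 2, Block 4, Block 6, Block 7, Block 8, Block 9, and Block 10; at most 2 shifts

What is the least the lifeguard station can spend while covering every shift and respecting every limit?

£470

Picking the cheapest available lifeguard for each shift independently would cost £290, but that ignores the shift limits.
An optimal schedule: Block 1→Santos, Block 2→Kahale, Block 3→Mbeki+Jensen, Block 4→Jensen+Eriksen, Block 5→Santos, Block 6→Delgado+Eriksen, Block 7→Reyes, Block 8→Reyes, Block 9→Kahale+Delgado, Block 10→Mbeki.
Total: 40 + 20 + 15 + 50 + 50 + 30 + 40 + 55 + 30 + 25 + 25 + 20 + 55 + 15 = £470.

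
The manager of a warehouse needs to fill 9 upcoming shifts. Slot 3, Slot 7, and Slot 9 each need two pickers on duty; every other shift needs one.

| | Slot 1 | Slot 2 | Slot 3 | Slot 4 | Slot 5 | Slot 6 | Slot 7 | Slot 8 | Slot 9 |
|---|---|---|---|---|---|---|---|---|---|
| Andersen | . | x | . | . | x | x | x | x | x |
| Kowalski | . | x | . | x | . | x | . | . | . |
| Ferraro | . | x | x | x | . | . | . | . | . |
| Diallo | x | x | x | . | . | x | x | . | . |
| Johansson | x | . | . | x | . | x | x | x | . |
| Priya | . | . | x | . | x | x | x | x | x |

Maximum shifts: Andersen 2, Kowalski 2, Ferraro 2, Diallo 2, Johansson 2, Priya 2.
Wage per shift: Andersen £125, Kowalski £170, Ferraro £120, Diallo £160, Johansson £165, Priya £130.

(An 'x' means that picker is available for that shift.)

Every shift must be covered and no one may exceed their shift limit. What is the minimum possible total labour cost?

£1740

Slot 9 can only be covered by Andersen and Priya, so that assignment is forced.
Picking the cheapest available picker for each shift independently would cost £1535, but that ignores the shift limits.
An optimal schedule: Slot 1→Diallo, Slot 2→Ferraro, Slot 3→Ferraro+Diallo, Slot 4→Kowalski, Slot 5→Andersen, Slot 6→Kowalski, Slot 7→Johansson+Priya, Slot 8→Johansson, Slot 9→Andersen+Priya.
Total: 160 + 120 + 120 + 160 + 170 + 125 + 170 + 165 + 130 + 165 + 125 + 130 = £1740.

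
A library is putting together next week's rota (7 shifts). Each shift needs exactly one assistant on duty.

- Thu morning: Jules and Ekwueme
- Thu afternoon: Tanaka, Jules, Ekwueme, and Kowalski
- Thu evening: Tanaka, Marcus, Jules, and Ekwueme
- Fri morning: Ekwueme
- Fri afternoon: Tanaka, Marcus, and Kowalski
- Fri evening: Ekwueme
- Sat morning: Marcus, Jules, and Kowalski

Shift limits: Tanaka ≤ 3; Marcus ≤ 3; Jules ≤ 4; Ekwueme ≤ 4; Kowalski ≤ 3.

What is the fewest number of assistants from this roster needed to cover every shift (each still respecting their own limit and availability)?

7 slots to fill and no one can take more than 4, so at least ⌈7/4⌉ = 2 assistants are needed.
Marcus and Ekwueme alone can cover everything: Thu morning→Ekwueme, Thu afternoon→Ekwueme, Thu evening→Marcus, Fri morning→Ekwueme, Fri afternoon→Marcus, Fri evening→Ekwueme, Sat morning→Marcus.

2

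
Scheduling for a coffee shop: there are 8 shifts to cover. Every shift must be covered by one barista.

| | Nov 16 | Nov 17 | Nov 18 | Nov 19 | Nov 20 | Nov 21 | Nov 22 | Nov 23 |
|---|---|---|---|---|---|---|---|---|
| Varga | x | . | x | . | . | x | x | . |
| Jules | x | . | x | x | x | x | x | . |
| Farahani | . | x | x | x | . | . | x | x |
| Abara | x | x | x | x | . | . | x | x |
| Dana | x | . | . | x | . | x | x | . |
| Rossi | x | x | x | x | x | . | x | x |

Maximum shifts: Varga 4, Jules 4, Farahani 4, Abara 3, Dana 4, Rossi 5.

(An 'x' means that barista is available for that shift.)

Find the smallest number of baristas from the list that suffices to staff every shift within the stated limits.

2

8 slots to fill and no one can take more than 5, so at least ⌈8/5⌉ = 2 baristas are needed.
Varga and Rossi alone can cover everything: Nov 16→Varga, Nov 17→Rossi, Nov 18→Varga, Nov 19→Rossi, Nov 20→Rossi, Nov 21→Varga, Nov 22→Varga, Nov 23→Rossi.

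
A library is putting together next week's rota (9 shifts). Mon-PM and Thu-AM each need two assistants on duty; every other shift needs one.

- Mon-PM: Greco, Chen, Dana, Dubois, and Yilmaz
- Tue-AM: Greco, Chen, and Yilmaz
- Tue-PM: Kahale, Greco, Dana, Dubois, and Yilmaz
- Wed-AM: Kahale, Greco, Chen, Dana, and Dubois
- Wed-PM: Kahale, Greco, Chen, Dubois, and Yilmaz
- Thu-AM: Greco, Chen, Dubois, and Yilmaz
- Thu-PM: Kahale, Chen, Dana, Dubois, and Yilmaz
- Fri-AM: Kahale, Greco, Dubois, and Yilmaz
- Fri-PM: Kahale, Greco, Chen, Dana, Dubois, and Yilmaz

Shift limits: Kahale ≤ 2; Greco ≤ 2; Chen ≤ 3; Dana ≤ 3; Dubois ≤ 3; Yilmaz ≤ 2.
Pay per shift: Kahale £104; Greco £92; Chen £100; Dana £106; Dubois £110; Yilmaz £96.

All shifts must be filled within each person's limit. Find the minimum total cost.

Picking the cheapest available assistant for each shift independently would cost £1024, but that ignores the shift limits.
An optimal schedule: Mon-PM→Chen+Dana, Tue-AM→Greco, Tue-PM→Yilmaz, Wed-AM→Chen, Wed-PM→Kahale, Thu-AM→Yilmaz+Chen, Thu-PM→Kahale, Fri-AM→Greco, Fri-PM→Dana.
Total: 100 + 106 + 92 + 96 + 100 + 104 + 96 + 100 + 104 + 92 + 106 = £1096.

£1096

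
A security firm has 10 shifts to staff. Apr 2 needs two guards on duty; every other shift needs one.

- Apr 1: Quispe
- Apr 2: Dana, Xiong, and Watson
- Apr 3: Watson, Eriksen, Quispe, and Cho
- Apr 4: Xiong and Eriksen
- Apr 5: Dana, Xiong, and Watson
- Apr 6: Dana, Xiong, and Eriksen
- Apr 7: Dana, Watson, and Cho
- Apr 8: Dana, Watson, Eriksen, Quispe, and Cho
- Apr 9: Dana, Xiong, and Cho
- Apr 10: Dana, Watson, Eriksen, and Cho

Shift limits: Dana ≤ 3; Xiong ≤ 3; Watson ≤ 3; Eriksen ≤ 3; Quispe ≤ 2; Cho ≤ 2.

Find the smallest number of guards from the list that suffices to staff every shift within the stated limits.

4

11 slots to fill and no one can take more than 3, so at least ⌈11/3⌉ = 4 guards are needed.
Dana, Xiong, Watson, and Quispe alone can cover everything: Apr 1→Quispe, Apr 2→Xiong+Watson, Apr 3→Watson, Apr 4→Xiong, Apr 5→Xiong, Apr 6→Dana, Apr 7→Dana, Apr 8→Quispe, Apr 9→Dana, Apr 10→Watson.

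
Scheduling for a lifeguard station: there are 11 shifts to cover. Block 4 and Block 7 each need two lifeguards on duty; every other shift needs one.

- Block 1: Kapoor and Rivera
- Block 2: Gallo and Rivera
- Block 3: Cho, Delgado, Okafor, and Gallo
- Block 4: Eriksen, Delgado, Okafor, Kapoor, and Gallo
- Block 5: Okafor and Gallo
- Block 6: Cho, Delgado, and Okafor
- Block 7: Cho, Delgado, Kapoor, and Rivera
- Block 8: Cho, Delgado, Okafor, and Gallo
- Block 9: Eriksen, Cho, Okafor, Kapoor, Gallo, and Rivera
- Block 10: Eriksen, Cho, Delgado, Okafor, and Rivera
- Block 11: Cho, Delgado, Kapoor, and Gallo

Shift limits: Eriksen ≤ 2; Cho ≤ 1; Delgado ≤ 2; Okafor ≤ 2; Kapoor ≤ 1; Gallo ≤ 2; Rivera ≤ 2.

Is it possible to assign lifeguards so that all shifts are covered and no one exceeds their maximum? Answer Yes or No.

No

Total capacity is 2+1+2+2+1+2+2 = 12 but 13 worker-slots are needed — infeasible.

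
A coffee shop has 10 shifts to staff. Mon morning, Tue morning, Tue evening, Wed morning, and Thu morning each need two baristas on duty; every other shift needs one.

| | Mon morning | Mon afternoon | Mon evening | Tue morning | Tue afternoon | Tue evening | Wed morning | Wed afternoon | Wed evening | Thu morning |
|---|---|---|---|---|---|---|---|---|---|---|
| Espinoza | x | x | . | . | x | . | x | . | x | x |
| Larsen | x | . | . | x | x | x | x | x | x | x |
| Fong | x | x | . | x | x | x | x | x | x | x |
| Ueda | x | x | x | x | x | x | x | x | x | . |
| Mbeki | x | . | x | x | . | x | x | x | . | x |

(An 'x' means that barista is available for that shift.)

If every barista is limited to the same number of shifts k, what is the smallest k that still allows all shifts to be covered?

With 5 baristas and 15 worker-slots to fill, someone must work at least ⌈15/5⌉ = 3 shifts, so k ≥ 3.
k = 3 works: Mon morning→Ueda+Mbeki, Mon afternoon→Espinoza, Mon evening→Ueda, Tue morning→Larsen+Fong, Tue afternoon→Espinoza, Tue evening→Larsen+Fong, Wed morning→Ueda+Mbeki, Wed afternoon→Larsen, Wed evening→Espinoza, Thu morning→Fong+Mbeki.
Loads: Espinoza 3, Larsen 3, Fong 3, Ueda 3, Mbeki 3 — all ≤ 3.

3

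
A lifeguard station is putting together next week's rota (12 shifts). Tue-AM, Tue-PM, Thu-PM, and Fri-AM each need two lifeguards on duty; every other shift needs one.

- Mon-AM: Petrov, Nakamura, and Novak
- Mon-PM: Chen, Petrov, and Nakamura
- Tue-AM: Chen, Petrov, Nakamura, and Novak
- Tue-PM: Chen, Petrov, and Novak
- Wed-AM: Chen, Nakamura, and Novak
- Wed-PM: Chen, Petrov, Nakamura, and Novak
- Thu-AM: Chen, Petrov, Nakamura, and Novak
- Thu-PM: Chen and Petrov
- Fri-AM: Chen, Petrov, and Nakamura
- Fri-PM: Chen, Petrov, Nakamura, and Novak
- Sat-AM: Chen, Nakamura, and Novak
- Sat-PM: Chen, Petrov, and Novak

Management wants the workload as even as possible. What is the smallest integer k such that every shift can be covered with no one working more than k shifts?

4

With 4 lifeguards and 16 worker-slots to fill, someone must work at least ⌈16/4⌉ = 4 shifts, so k ≥ 4.
k = 4 works: Mon-AM→Petrov, Mon-PM→Chen, Tue-AM→Nakamura+Novak, Tue-PM→Chen+Petrov, Wed-AM→Chen, Wed-PM→Nakamura, Thu-AM→Novak, Thu-PM→Chen+Petrov, Fri-AM→Petrov+Nakamura, Fri-PM→Novak, Sat-AM→Nakamura, Sat-PM→Novak.
Loads: Chen 4, Petrov 4, Nakamura 4, Novak 4 — all ≤ 4.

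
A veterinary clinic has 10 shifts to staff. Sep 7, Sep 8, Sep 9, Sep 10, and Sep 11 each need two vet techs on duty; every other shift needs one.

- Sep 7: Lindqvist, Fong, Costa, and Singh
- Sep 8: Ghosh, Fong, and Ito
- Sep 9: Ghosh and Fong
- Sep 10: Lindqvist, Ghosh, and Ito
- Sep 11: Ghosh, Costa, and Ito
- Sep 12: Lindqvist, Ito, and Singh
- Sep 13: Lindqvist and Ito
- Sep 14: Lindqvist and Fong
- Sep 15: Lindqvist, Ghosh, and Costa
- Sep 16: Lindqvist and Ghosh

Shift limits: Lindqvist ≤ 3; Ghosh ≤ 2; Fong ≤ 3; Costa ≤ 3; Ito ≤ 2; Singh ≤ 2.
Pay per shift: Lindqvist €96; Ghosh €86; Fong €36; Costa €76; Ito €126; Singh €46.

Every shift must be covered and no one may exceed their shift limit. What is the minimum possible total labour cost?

€1140

Sep 9 can only be covered by Ghosh and Fong, so that assignment is forced.
Picking the cheapest available vet tech for each shift independently would cost €1010, but that ignores the shift limits.
An optimal schedule: Sep 7→Costa+Singh, Sep 8→Ghosh+Fong, Sep 9→Ghosh+Fong, Sep 10→Lindqvist+Ito, Sep 11→Costa+Ito, Sep 12→Singh, Sep 13→Lindqvist, Sep 14→Fong, Sep 15→Costa, Sep 16→Lindqvist.
Total: 76 + 46 + 86 + 36 + 86 + 36 + 96 + 126 + 76 + 126 + 46 + 96 + 36 + 76 + 96 = €1140.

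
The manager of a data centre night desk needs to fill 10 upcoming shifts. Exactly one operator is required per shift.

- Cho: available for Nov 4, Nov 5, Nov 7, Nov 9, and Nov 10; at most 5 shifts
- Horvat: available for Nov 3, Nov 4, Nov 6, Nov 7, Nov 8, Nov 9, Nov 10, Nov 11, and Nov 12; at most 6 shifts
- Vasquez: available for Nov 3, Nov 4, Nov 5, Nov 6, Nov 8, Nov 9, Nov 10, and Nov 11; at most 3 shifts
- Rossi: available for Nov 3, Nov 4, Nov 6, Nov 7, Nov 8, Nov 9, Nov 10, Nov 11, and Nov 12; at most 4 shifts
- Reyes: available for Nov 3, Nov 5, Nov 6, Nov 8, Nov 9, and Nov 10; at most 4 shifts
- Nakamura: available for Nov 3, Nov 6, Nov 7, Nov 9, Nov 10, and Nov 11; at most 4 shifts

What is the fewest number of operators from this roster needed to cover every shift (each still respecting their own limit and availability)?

2

10 slots to fill and no one can take more than 6, so at least ⌈10/6⌉ = 2 operators are needed.
Cho and Horvat alone can cover everything: Nov 3→Horvat, Nov 4→Cho, Nov 5→Cho, Nov 6→Horvat, Nov 7→Cho, Nov 8→Horvat, Nov 9→Cho, Nov 10→Cho, Nov 11→Horvat, Nov 12→Horvat.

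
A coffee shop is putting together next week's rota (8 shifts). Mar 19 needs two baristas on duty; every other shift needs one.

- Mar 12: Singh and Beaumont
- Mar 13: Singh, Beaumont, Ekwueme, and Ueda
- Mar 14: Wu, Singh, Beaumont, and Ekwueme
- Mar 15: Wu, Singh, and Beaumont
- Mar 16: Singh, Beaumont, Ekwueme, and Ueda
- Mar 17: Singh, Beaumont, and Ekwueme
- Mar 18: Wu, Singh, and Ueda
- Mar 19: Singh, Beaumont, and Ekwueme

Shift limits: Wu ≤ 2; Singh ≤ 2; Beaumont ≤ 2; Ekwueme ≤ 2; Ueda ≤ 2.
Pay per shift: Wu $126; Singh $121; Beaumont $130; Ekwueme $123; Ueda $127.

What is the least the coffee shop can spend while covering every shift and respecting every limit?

Picking the cheapest available barista for each shift independently would cost $1091, but that ignores the shift limits.
An optimal schedule: Mar 12→Singh, Mar 13→Ueda, Mar 14→Wu, Mar 15→Singh, Mar 16→Ueda, Mar 17→Ekwueme, Mar 18→Wu, Mar 19→Ekwueme+Beaumont.
Total: 121 + 127 + 126 + 121 + 127 + 123 + 126 + 123 + 130 = $1124.

$1124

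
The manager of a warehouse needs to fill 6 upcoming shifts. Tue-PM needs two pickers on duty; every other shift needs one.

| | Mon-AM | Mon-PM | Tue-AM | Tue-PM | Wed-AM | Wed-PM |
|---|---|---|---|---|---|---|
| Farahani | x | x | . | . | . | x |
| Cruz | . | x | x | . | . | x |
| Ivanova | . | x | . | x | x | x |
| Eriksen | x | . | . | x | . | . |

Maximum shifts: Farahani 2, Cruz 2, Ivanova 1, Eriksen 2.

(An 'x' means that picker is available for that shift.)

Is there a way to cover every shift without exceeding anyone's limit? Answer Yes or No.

No

Total capacity is 7 and 7 slots are needed, so capacity alone doesn't rule it out.
Shifts {Tue-PM, Wed-AM} need 3 worker-slots in total, but the pickers available for any of those shifts (Ivanova and Eriksen) can supply at most 2 among them. So no valid schedule exists.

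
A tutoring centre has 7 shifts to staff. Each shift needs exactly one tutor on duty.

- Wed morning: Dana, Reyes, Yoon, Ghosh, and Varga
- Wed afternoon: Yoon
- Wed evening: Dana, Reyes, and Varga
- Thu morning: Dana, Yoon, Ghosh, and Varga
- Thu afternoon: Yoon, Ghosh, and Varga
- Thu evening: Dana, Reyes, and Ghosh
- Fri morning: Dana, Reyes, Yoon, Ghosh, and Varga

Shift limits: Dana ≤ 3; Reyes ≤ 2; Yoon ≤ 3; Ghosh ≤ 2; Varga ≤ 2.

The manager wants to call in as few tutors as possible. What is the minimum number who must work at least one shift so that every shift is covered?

3

7 slots to fill and no one can take more than 3, so at least ⌈7/3⌉ = 3 tutors are needed.
Dana, Reyes, and Yoon alone can cover everything: Wed morning→Reyes, Wed afternoon→Yoon, Wed evening→Dana, Thu morning→Dana, Thu afternoon→Yoon, Thu evening→Dana, Fri morning→Reyes.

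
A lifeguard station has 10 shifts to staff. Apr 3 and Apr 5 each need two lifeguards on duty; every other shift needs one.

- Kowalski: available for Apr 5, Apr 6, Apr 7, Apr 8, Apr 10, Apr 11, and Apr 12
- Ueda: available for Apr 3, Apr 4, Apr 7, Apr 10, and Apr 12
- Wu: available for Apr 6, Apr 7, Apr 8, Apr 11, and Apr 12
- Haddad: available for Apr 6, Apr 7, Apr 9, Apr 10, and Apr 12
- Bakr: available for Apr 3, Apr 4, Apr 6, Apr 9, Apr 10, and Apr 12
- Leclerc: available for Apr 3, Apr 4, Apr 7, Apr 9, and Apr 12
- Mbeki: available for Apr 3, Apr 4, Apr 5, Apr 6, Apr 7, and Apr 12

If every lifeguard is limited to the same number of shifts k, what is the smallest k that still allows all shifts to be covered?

2

With 7 lifeguards and 12 worker-slots to fill, someone must work at least ⌈12/7⌉ = 2 shifts, so k ≥ 2.
k = 2 works: Apr 3→Bakr+Leclerc, Apr 4→Ueda, Apr 5→Kowalski+Mbeki, Apr 6→Wu, Apr 7→Haddad, Apr 8→Kowalski, Apr 9→Haddad, Apr 10→Ueda, Apr 11→Wu, Apr 12→Bakr.
Loads: Kowalski 2, Ueda 2, Wu 2, Haddad 2, Bakr 2, Leclerc 1, Mbeki 1 — all ≤ 2.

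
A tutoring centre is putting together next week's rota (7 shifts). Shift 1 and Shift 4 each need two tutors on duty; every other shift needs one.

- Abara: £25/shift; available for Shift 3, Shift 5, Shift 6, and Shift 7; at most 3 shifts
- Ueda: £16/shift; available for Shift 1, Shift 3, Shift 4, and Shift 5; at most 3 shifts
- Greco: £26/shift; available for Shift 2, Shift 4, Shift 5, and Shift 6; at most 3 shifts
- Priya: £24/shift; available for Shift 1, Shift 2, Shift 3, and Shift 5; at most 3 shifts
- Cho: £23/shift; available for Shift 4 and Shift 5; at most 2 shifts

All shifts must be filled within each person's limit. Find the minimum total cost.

Shift 1 can only be covered by Ueda and Priya, so that assignment is forced.
Shift 7 can only be covered by Abara, so that assignment is forced.
Picking the cheapest available tutor for each shift independently would cost £185, but that ignores the shift limits.
An optimal schedule: Shift 1→Ueda+Priya, Shift 2→Priya, Shift 3→Ueda, Shift 4→Ueda+Cho, Shift 5→Cho, Shift 6→Abara, Shift 7→Abara.
Total: 16 + 24 + 24 + 16 + 16 + 23 + 23 + 25 + 25 = £192.

£192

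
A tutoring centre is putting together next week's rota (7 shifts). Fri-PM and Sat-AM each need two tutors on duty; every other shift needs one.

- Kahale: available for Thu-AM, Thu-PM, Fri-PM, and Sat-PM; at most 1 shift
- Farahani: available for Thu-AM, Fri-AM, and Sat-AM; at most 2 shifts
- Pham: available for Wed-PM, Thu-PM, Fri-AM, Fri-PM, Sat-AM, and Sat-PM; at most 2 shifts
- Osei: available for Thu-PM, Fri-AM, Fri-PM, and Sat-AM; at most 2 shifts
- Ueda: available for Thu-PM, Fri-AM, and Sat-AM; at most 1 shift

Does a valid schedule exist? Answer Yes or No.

Total capacity is 1+2+2+2+1 = 8 but 9 worker-slots are needed — infeasible.

No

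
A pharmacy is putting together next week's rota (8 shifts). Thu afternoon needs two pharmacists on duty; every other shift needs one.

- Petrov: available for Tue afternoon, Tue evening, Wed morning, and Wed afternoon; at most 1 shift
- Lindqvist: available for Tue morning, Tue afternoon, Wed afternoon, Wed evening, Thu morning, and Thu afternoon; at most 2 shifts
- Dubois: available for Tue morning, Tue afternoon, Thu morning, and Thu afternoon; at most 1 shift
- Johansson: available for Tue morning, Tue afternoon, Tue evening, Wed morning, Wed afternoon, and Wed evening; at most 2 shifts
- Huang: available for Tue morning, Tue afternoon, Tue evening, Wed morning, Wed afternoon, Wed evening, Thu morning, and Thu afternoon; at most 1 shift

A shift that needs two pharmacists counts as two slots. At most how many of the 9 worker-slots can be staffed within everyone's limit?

Total capacity across all pharmacists is 1+2+1+2+1 = 7, and 9 slots are needed, so at most 7 can be filled.
An assignment achieving 7: Tue morning→Johansson, Tue evening→Petrov, Wed morning→Johansson, Wed evening→Lindqvist, Thu morning→Lindqvist, Thu afternoon→Dubois+Huang.
Loads: Petrov 1/1, Lindqvist 2/2, Dubois 1/1, Johansson 2/2, Huang 1/1.

7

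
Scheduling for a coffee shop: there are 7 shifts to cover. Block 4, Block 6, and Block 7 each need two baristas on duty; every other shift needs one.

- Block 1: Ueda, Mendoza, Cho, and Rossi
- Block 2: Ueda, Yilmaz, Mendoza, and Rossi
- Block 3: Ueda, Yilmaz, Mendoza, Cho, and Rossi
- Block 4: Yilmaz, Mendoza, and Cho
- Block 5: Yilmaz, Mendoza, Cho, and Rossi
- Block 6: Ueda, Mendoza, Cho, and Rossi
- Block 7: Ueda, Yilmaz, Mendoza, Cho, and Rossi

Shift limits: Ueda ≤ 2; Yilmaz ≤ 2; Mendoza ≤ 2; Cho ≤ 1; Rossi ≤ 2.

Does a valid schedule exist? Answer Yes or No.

Total capacity is 2+2+2+1+2 = 9 but 10 worker-slots are needed — infeasible.

No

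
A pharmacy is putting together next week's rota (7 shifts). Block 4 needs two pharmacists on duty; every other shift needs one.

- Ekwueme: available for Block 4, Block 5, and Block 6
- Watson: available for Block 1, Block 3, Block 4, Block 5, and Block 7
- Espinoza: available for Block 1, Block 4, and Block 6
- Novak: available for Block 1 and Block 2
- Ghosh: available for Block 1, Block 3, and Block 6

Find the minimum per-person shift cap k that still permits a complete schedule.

With 5 pharmacists and 8 worker-slots to fill, someone must work at least ⌈8/5⌉ = 2 shifts, so k ≥ 2.
k = 2 works: Block 1→Novak, Block 2→Novak, Block 3→Watson, Block 4→Ekwueme+Espinoza, Block 5→Ekwueme, Block 6→Espinoza, Block 7→Watson.
Loads: Ekwueme 2, Watson 2, Espinoza 2, Novak 2, Ghosh 0 — all ≤ 2.

2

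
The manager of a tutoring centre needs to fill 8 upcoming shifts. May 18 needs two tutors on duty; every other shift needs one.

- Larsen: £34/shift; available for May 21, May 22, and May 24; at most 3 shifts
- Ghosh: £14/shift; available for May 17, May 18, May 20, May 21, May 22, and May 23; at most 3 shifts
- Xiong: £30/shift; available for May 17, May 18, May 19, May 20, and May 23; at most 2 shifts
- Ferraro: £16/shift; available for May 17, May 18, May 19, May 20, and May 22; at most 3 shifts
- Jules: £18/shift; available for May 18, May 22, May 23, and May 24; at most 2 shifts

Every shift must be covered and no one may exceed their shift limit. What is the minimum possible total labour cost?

Picking the cheapest available tutor for each shift independently would cost £134, but that ignores the shift limits.
An optimal schedule: May 17→Ghosh, May 18→Ferraro+Xiong, May 19→Ferraro, May 20→Ghosh, May 21→Ghosh, May 22→Ferraro, May 23→Jules, May 24→Jules.
Total: 14 + 16 + 30 + 16 + 14 + 14 + 16 + 18 + 18 = £156.

£156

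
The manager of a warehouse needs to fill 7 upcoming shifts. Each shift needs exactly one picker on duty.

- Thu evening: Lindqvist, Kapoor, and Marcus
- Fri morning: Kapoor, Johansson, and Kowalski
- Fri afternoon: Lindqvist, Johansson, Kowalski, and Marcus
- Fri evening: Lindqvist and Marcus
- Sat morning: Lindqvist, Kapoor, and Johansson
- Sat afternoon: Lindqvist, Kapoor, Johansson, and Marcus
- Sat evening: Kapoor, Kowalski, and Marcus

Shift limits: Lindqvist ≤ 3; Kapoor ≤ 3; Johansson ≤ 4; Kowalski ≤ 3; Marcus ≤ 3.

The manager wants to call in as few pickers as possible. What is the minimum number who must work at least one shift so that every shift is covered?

2

7 slots to fill and no one can take more than 4, so at least ⌈7/4⌉ = 2 pickers are needed.
Johansson and Marcus alone can cover everything: Thu evening→Marcus, Fri morning→Johansson, Fri afternoon→Johansson, Fri evening→Marcus, Sat morning→Johansson, Sat afternoon→Johansson, Sat evening→Marcus.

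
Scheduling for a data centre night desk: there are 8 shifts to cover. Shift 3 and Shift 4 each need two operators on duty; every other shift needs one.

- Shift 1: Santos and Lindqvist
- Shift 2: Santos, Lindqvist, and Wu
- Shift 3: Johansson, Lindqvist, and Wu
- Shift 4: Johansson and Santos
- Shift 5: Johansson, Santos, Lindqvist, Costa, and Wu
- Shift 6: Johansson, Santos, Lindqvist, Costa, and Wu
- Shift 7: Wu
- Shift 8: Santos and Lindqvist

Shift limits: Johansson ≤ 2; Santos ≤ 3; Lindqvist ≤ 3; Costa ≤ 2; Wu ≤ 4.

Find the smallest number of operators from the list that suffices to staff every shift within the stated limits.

10 slots to fill and no one can take more than 4, so at least ⌈10/4⌉ = 3 operators are needed.
No set of 3 operators can cover every shift (each such set leaves at least one shift with no one available or exceeds a cap).
Johansson, Santos, Lindqvist, and Wu alone can cover everything: Shift 1→Santos, Shift 2→Lindqvist, Shift 3→Johansson+Lindqvist, Shift 4→Johansson+Santos, Shift 5→Lindqvist, Shift 6→Wu, Shift 7→Wu, Shift 8→Santos.

4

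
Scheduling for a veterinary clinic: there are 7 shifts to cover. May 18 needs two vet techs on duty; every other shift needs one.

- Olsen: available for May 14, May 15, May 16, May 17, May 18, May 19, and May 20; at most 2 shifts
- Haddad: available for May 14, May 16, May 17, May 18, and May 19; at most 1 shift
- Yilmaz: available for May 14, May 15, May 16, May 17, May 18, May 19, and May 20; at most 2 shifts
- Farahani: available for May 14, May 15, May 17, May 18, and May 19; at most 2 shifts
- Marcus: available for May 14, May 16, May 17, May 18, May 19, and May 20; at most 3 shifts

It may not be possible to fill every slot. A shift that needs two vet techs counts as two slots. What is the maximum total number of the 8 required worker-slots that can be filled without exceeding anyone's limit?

8

Total capacity across all vet techs is 2+1+2+2+3 = 10, and 8 slots are needed, so at most 8 can be filled.
An assignment achieving 8: May 14→Yilmaz, May 15→Olsen, May 16→Haddad, May 17→Yilmaz, May 18→Farahani+Marcus, May 19→Farahani, May 20→Olsen.
Loads: Olsen 2/2, Haddad 1/1, Yilmaz 2/2, Farahani 2/2, Marcus 1/3.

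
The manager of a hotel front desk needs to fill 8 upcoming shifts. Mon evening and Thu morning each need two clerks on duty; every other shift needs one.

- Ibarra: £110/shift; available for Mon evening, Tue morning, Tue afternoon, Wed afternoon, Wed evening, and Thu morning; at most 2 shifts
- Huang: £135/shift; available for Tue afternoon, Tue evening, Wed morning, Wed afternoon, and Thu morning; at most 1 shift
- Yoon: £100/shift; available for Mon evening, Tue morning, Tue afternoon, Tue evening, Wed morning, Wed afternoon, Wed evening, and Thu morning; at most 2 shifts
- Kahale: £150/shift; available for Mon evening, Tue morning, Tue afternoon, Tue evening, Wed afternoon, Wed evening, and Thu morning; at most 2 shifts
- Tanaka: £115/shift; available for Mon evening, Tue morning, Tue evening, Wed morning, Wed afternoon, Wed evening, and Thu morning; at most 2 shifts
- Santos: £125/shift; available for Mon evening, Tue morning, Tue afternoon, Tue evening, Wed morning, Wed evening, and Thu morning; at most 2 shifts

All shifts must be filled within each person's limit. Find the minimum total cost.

£1185

Picking the cheapest available clerk for each shift independently would cost £1020, but that ignores the shift limits.
An optimal schedule: Mon evening→Santos+Kahale, Tue morning→Yoon, Tue afternoon→Ibarra, Tue evening→Tanaka, Wed morning→Yoon, Wed afternoon→Ibarra, Wed evening→Tanaka, Thu morning→Santos+Huang.
Total: 125 + 150 + 100 + 110 + 115 + 100 + 110 + 115 + 125 + 135 = £1185.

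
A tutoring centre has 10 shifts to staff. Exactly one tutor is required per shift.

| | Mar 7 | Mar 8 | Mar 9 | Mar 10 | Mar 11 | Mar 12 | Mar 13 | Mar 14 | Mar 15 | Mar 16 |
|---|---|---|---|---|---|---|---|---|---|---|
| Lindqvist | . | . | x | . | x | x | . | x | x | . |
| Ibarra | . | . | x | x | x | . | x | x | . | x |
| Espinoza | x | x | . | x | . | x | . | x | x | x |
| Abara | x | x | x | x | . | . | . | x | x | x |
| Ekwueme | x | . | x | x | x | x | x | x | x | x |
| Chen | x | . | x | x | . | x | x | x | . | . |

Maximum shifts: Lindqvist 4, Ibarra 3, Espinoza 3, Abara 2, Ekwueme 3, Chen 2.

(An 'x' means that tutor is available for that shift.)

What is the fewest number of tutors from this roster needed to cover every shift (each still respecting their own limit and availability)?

10 slots to fill and no one can take more than 4, so at least ⌈10/4⌉ = 3 tutors are needed.
Lindqvist, Ibarra, and Espinoza alone can cover everything: Mar 7→Espinoza, Mar 8→Espinoza, Mar 9→Lindqvist, Mar 10→Ibarra, Mar 11→Lindqvist, Mar 12→Lindqvist, Mar 13→Ibarra, Mar 14→Espinoza, Mar 15→Lindqvist, Mar 16→Ibarra.

3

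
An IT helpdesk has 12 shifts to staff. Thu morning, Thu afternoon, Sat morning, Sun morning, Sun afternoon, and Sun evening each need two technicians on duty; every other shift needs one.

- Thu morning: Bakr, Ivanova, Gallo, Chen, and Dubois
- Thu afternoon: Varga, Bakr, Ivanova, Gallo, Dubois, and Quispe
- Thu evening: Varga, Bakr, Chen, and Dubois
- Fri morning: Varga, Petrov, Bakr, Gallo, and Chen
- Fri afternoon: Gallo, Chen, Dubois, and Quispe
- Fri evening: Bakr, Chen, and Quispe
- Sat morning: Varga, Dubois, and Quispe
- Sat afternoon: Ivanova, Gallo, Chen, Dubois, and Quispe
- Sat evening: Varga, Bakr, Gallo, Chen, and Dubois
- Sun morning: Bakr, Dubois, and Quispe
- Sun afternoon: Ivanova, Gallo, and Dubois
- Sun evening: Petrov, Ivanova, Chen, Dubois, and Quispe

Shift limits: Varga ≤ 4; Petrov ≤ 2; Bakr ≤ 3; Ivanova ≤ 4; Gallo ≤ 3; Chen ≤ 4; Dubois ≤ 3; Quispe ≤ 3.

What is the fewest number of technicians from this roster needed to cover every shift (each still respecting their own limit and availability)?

18 slots to fill and no one can take more than 4, so at least ⌈18/4⌉ = 5 technicians are needed.
Varga, Bakr, Ivanova, Chen, and Dubois alone can cover everything: Thu morning→Bakr+Chen, Thu afternoon→Varga+Ivanova, Thu evening→Varga, Fri morning→Varga, Fri afternoon→Chen, Fri evening→Bakr, Sat morning→Varga+Dubois, Sat afternoon→Ivanova, Sat evening→Chen, Sun morning→Bakr+Dubois, Sun afternoon→Ivanova+Dubois, Sun evening→Ivanova+Chen.

5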